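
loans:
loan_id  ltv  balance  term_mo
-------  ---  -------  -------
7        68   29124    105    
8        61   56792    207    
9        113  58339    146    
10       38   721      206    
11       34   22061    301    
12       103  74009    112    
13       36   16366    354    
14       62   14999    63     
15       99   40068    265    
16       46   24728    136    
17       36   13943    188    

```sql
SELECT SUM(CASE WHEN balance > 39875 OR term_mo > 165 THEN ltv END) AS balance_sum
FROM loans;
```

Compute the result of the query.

520

loan_id=7: ✗
loan_id=8: ✓ → 61
loan_id=9: ✓ → 113
loan_id=10: ✓ → 38
loan_id=11: ✓ → 34
loan_id=12: ✓ → 103
loan_id=13: ✓ → 36
loan_id=14: ✗
loan_id=15: ✓ → 99
loan_id=16: ✗
loan_id=17: ✓ → 36
balance_sum = 61 + 113 + 38 + 34 + 103 + 36 + 99 + 36 = 520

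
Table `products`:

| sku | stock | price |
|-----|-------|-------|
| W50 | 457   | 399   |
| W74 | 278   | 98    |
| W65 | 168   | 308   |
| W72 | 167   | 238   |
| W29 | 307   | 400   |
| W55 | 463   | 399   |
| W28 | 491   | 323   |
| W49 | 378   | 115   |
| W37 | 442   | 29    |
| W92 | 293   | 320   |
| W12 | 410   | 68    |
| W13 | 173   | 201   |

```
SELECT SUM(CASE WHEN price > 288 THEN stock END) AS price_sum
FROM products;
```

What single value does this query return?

sku=W50: ✓ → 457
sku=W74: ✗
sku=W65: ✓ → 168
sku=W72: ✗
sku=W29: ✓ → 307
sku=W55: ✓ → 463
sku=W28: ✓ → 491
sku=W49: ✗
sku=W37: ✗
sku=W92: ✓ → 293
sku=W12: ✗
sku=W13: ✗
price_sum = 457 + 168 + 307 + 463 + 491 + 293 = 2179

2179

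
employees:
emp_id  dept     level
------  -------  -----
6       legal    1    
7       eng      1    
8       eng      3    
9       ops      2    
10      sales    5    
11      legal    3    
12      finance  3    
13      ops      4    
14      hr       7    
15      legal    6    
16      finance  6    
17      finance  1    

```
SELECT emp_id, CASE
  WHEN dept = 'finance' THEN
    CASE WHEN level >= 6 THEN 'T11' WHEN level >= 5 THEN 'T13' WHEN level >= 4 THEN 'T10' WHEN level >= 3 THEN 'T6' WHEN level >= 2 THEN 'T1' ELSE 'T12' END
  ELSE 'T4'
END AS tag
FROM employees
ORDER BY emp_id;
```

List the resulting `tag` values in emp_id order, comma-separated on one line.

T4, T4, T4, T4, T4, T4, T6, T4, T4, T4, T11, T12

emp_id=6: dept='legal' → outer ELSE → T4
emp_id=7: dept='eng' → outer ELSE → T4
emp_id=8: dept='eng' → outer ELSE → T4
emp_id=9: dept='ops' → outer ELSE → T4
emp_id=10: dept='sales' → outer ELSE → T4
emp_id=11: dept='legal' → outer ELSE → T4
emp_id=12: dept='finance' → inner[level >= 3] → T6
emp_id=13: dept='ops' → outer ELSE → T4
emp_id=14: dept='hr' → outer ELSE → T4
emp_id=15: dept='legal' → outer ELSE → T4
emp_id=16: dept='finance' → inner[level >= 6] → T11
emp_id=17: dept='finance' → inner[ELSE] → T12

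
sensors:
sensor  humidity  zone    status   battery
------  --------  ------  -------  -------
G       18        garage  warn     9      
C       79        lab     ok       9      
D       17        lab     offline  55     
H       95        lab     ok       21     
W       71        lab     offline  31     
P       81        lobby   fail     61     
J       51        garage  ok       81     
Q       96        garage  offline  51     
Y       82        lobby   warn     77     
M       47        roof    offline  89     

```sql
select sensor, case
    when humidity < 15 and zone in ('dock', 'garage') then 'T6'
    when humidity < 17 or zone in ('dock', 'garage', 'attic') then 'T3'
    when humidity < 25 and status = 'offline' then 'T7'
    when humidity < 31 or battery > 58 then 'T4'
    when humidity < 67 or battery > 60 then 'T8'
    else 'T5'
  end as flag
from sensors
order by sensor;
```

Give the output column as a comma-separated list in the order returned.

T5, T7, T3, T5, T3, T4, T4, T3, T5, T4

sensor=C: ELSE → T5
sensor=D: humidity < 25 and status = 'offline' → T7
sensor=G: humidity < 17 or zone in ('dock', 'garage', 'attic') → T3
sensor=H: ELSE → T5
sensor=J: humidity < 17 or zone in ('dock', 'garage', 'attic') → T3
sensor=M: humidity < 31 or battery > 58 → T4
sensor=P: humidity < 31 or battery > 58 → T4
sensor=Q: humidity < 17 or zone in ('dock', 'garage', 'attic') → T3
sensor=W: ELSE → T5
sensor=Y: humidity < 31 or battery > 58 → T4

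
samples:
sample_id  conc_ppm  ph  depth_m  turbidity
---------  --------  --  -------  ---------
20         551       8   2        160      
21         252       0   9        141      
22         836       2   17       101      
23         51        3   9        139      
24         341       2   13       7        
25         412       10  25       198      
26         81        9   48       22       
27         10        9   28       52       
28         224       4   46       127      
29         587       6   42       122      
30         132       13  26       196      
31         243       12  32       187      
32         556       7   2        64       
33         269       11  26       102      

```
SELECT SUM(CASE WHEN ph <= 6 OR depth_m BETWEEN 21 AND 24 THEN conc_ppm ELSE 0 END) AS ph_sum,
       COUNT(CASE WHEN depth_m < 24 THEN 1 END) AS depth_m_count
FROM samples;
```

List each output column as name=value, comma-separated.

ph_sum=2291, depth_m_count=6

[ph_sum: ph <= 6 OR depth_m BETWEEN 21 AND 24]
sample_id=20: ✗
sample_id=21: ✓ → 252
sample_id=22: ✓ → 836
sample_id=23: ✓ → 51
sample_id=24: ✓ → 341
sample_id=25: ✗
sample_id=26: ✗
sample_id=27: ✗
sample_id=28: ✓ → 224
sample_id=29: ✓ → 587
sample_id=30: ✗
sample_id=31: ✗
sample_id=32: ✗
sample_id=33: ✗
ph_sum = 252 + 836 + 51 + 341 + 224 + 587 = 2291
—
[depth_m_count: depth_m < 24]
sample_id=20: ✓ → 1
sample_id=21: ✓ → 1
sample_id=22: ✓ → 1
sample_id=23: ✓ → 1
sample_id=24: ✓ → 1
sample_id=25: ✗
sample_id=26: ✗
sample_id=27: ✗
sample_id=28: ✗
sample_id=29: ✗
sample_id=30: ✗
sample_id=31: ✗
sample_id=32: ✓ → 1
sample_id=33: ✗
depth_m_count = COUNT(1, 1, 1, 1, 1, 1) = 6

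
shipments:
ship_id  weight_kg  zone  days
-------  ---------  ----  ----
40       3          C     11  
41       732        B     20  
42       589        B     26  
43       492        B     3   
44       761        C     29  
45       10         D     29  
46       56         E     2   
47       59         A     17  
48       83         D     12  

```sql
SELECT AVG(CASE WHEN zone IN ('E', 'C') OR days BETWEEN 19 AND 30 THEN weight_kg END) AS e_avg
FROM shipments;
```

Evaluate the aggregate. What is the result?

ship_id=40: ✓ → 3
ship_id=41: ✓ → 732
ship_id=42: ✓ → 589
ship_id=43: ✗
ship_id=44: ✓ → 761
ship_id=45: ✓ → 10
ship_id=46: ✓ → 56
ship_id=47: ✗
ship_id=48: ✗
e_avg = (3 + 732 + 589 + 761 + 10 + 56) / 6 = 358.5

358.5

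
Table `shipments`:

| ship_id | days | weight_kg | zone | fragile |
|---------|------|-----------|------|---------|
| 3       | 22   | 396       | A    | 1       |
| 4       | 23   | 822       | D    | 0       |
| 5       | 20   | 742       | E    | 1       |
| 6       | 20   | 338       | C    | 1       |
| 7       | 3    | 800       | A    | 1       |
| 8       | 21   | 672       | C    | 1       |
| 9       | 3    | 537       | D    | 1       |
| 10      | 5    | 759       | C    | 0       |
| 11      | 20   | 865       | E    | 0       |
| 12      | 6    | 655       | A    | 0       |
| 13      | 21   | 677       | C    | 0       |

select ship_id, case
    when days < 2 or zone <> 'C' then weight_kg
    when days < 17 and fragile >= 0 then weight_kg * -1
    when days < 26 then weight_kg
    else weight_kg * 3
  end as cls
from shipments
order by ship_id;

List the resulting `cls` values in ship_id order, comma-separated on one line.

396, 822, 742, 338, 800, 672, 537, -759, 865, 655, 677

ship_id=3: days < 2 or zone <> 'C' → 396
ship_id=4: days < 2 or zone <> 'C' → 822
ship_id=5: days < 2 or zone <> 'C' → 742
ship_id=6: days < 26 → 338
ship_id=7: days < 2 or zone <> 'C' → 800
ship_id=8: days < 26 → 672
ship_id=9: days < 2 or zone <> 'C' → 537
ship_id=10: days < 17 and fragile >= 0 → -759
ship_id=11: days < 2 or zone <> 'C' → 865
ship_id=12: days < 2 or zone <> 'C' → 655
ship_id=13: days < 26 → 677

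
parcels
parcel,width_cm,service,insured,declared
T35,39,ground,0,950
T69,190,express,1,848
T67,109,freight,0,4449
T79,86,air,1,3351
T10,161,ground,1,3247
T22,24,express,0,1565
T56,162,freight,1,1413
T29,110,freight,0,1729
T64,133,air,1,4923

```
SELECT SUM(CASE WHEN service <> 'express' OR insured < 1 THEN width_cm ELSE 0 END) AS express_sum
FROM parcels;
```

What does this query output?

parcel=T35: ✓ → 39
parcel=T69: ✗
parcel=T67: ✓ → 109
parcel=T79: ✓ → 86
parcel=T10: ✓ → 161
parcel=T22: ✓ → 24
parcel=T56: ✓ → 162
parcel=T29: ✓ → 110
parcel=T64: ✓ → 133
express_sum = 39 + 109 + 86 + 161 + 24 + 162 + 110 + 133 = 824

824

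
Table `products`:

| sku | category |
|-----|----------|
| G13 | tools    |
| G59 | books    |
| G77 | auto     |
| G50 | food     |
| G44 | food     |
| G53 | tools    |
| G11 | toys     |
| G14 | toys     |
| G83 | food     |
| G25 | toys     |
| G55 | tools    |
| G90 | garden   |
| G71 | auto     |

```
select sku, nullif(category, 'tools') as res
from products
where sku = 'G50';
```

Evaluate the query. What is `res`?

sku = G50: category=food.
category=food vs tools: differ → food

food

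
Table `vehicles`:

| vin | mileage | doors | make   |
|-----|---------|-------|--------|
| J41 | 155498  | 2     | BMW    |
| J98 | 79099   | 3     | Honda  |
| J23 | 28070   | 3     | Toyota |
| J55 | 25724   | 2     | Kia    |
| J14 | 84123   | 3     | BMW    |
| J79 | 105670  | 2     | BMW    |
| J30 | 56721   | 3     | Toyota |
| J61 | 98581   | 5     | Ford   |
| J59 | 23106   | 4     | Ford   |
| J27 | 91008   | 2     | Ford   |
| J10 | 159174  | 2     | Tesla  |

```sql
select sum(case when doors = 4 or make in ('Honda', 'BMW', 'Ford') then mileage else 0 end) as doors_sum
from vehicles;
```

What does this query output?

vin=J41: ✓ → 155498
vin=J98: ✓ → 79099
vin=J23: ✗
vin=J55: ✗
vin=J14: ✓ → 84123
vin=J79: ✓ → 105670
vin=J30: ✗
vin=J61: ✓ → 98581
vin=J59: ✓ → 23106
vin=J27: ✓ → 91008
vin=J10: ✗
doors_sum = 155498 + 79099 + 84123 + 105670 + 98581 + 23106 + 91008 = 637085

637085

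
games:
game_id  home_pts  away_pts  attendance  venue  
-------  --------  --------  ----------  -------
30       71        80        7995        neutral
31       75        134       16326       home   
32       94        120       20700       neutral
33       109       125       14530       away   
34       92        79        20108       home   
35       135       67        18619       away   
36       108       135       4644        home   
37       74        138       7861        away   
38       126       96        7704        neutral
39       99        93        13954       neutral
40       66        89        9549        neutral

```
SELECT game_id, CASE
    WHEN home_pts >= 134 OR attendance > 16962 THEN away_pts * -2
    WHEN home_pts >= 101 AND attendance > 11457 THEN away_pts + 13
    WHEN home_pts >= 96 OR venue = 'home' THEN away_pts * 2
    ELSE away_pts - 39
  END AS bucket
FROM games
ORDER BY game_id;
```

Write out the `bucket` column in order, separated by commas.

game_id=30: ELSE → 41
game_id=31: home_pts >= 96 OR venue = 'home' → 268
game_id=32: home_pts >= 134 OR attendance > 16962 → -240
game_id=33: home_pts >= 101 AND attendance > 11457 → 138
game_id=34: home_pts >= 134 OR attendance > 16962 → -158
game_id=35: home_pts >= 134 OR attendance > 16962 → -134
game_id=36: home_pts >= 96 OR venue = 'home' → 270
game_id=37: ELSE → 99
game_id=38: home_pts >= 96 OR venue = 'home' → 192
game_id=39: home_pts >= 96 OR venue = 'home' → 186
game_id=40: ELSE → 50

41, 268, -240, 138, -158, -134, 270, 99, 192, 186, 50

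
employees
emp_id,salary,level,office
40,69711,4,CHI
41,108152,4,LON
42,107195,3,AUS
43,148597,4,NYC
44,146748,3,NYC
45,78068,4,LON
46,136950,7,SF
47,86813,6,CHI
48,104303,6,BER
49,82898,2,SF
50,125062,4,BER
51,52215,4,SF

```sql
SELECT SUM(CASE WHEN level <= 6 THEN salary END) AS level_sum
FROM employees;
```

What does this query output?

emp_id=40: ✓ → 69711
emp_id=41: ✓ → 108152
emp_id=42: ✓ → 107195
emp_id=43: ✓ → 148597
emp_id=44: ✓ → 146748
emp_id=45: ✓ → 78068
emp_id=46: ✗
emp_id=47: ✓ → 86813
emp_id=48: ✓ → 104303
emp_id=49: ✓ → 82898
emp_id=50: ✓ → 125062
emp_id=51: ✓ → 52215
level_sum = 69711 + 108152 + 107195 + 148597 + 146748 + 78068 + 86813 + 104303 + 82898 + 125062 + 52215 = 1109762

1109762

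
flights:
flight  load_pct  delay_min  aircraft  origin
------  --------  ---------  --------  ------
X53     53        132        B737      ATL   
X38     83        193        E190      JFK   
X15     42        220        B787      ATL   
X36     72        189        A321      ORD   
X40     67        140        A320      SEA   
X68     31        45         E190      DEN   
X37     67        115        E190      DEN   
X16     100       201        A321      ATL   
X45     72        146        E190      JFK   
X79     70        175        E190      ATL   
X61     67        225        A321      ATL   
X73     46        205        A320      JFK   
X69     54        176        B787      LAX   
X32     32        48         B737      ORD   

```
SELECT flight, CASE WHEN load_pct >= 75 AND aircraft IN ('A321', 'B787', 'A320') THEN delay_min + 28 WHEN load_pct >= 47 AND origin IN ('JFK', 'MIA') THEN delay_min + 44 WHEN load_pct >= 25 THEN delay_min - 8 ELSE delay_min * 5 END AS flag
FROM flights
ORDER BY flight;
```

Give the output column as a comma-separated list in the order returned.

212, 229, 40, 181, 107, 237, 132, 190, 124, 217, 37, 168, 197, 167

flight=X15: load_pct >= 25 → 212
flight=X16: load_pct >= 75 AND aircraft IN ('A321', 'B787', 'A320') → 229
flight=X32: load_pct >= 25 → 40
flight=X36: load_pct >= 25 → 181
flight=X37: load_pct >= 25 → 107
flight=X38: load_pct >= 47 AND origin IN ('JFK', 'MIA') → 237
flight=X40: load_pct >= 25 → 132
flight=X45: load_pct >= 47 AND origin IN ('JFK', 'MIA') → 190
flight=X53: load_pct >= 25 → 124
flight=X61: load_pct >= 25 → 217
flight=X68: load_pct >= 25 → 37
flight=X69: load_pct >= 25 → 168
flight=X73: load_pct >= 25 → 197
flight=X79: load_pct >= 25 → 167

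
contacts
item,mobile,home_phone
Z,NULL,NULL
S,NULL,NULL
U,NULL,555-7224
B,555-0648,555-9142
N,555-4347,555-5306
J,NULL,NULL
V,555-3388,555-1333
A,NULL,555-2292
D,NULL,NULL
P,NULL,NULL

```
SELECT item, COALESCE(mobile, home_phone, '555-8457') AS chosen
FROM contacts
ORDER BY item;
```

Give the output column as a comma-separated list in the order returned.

item=A: mobile=NULL, home_phone=555-2292 → 555-2292
item=B: mobile=555-0648 → 555-0648
item=D: mobile=NULL, home_phone=NULL, → literal 555-8457 → 555-8457
item=J: mobile=NULL, home_phone=NULL, → literal 555-8457 → 555-8457
item=N: mobile=555-4347 → 555-4347
item=P: mobile=NULL, home_phone=NULL, → literal 555-8457 → 555-8457
item=S: mobile=NULL, home_phone=NULL, → literal 555-8457 → 555-8457
item=U: mobile=NULL, home_phone=555-7224 → 555-7224
item=V: mobile=555-3388 → 555-3388
item=Z: mobile=NULL, home_phone=NULL, → literal 555-8457 → 555-8457

555-2292, 555-0648, 555-8457, 555-8457, 555-4347, 555-8457, 555-8457, 555-7224, 555-3388, 555-8457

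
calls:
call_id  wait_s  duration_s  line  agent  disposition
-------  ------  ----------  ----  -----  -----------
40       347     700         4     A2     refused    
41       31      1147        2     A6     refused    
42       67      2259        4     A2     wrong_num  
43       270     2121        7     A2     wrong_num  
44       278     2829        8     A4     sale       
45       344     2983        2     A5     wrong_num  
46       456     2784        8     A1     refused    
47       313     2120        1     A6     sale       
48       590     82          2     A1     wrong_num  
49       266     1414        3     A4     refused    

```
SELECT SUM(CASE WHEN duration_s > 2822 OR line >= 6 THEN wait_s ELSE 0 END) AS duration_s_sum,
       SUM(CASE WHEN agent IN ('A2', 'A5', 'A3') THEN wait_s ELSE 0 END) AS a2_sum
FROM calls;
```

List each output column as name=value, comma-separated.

duration_s_sum=1348, a2_sum=1028

[duration_s_sum: duration_s > 2822 OR line >= 6]
call_id=40: ✗
call_id=41: ✗
call_id=42: ✗
call_id=43: ✓ → 270
call_id=44: ✓ → 278
call_id=45: ✓ → 344
call_id=46: ✓ → 456
call_id=47: ✗
call_id=48: ✗
call_id=49: ✗
duration_s_sum = 270 + 278 + 344 + 456 = 1348
—
[a2_sum: agent IN ('A2', 'A5', 'A3')]
call_id=40: ✓ → 347
call_id=41: ✗
call_id=42: ✓ → 67
call_id=43: ✓ → 270
call_id=44: ✗
call_id=45: ✓ → 344
call_id=46: ✗
call_id=47: ✗
call_id=48: ✗
call_id=49: ✗
a2_sum = 347 + 67 + 270 + 344 = 1028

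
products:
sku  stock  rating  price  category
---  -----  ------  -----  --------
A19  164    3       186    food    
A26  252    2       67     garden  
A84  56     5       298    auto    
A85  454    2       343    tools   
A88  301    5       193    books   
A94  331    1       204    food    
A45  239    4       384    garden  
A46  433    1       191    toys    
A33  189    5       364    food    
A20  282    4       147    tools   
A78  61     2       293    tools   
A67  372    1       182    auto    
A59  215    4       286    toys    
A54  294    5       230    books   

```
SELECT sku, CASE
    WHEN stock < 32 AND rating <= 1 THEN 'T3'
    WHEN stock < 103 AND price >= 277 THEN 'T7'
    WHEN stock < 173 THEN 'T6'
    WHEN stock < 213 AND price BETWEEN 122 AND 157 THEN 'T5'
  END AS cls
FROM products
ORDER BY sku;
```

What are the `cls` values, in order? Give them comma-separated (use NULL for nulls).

T6, NULL, NULL, NULL, NULL, NULL, NULL, NULL, NULL, T7, T7, NULL, NULL, NULL

sku=A19: stock < 173 → T6
sku=A20: (no match → NULL) → NULL
sku=A26: (no match → NULL) → NULL
sku=A33: (no match → NULL) → NULL
sku=A45: (no match → NULL) → NULL
sku=A46: (no match → NULL) → NULL
sku=A54: (no match → NULL) → NULL
sku=A59: (no match → NULL) → NULL
sku=A67: (no match → NULL) → NULL
sku=A78: stock < 103 AND price >= 277 → T7
sku=A84: stock < 103 AND price >= 277 → T7
sku=A85: (no match → NULL) → NULL
sku=A88: (no match → NULL) → NULL
sku=A94: (no match → NULL) → NULL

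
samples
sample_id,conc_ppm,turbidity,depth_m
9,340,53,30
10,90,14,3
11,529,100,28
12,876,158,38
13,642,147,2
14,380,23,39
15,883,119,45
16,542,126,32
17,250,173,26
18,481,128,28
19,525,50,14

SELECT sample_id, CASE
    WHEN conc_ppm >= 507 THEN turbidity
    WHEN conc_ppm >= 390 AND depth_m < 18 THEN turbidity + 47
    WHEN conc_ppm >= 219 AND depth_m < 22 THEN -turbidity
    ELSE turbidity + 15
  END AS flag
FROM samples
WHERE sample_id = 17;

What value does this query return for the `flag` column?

sample_id = 17: conc_ppm=250, turbidity=173, depth_m=26.
conc_ppm >= 507 → false
conc_ppm >= 390 AND depth_m < 18 → false
conc_ppm >= 219 AND depth_m < 22 → false
No prior WHEN matched → ELSE → 188

188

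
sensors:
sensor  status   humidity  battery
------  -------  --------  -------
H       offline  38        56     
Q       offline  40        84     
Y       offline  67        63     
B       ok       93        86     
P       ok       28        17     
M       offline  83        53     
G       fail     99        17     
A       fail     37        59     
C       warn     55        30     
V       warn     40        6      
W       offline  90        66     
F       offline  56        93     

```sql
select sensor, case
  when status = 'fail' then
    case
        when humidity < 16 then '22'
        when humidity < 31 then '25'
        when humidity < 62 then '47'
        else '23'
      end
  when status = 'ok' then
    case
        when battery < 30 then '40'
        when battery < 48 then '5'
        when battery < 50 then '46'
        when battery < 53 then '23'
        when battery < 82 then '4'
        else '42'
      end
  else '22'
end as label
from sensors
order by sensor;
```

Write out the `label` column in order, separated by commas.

sensor=A: status='fail' → inner[humidity < 62] → 47
sensor=B: status='ok' → inner[ELSE] → 42
sensor=C: status='warn' → outer ELSE → 22
sensor=F: status='offline' → outer ELSE → 22
sensor=G: status='fail' → inner[ELSE] → 23
sensor=H: status='offline' → outer ELSE → 22
sensor=M: status='offline' → outer ELSE → 22
sensor=P: status='ok' → inner[battery < 30] → 40
sensor=Q: status='offline' → outer ELSE → 22
sensor=V: status='warn' → outer ELSE → 22
sensor=W: status='offline' → outer ELSE → 22
sensor=Y: status='offline' → outer ELSE → 22

47, 42, 22, 22, 23, 22, 22, 40, 22, 22, 22, 22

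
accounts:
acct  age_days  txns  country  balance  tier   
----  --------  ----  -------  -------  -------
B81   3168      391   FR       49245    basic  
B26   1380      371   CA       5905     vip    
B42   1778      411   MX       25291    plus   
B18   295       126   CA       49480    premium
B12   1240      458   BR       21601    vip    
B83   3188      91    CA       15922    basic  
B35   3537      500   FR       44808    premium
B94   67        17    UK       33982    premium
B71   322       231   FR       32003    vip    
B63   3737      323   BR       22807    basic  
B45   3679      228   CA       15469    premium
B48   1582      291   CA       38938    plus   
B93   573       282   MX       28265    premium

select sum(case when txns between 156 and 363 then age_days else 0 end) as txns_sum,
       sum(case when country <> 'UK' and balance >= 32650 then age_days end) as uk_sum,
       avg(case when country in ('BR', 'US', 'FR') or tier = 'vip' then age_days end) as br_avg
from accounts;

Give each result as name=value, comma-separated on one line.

[txns_sum: txns between 156 and 363]
acct=B81: ✗
acct=B26: ✗
acct=B42: ✗
acct=B18: ✗
acct=B12: ✗
acct=B83: ✗
acct=B35: ✗
acct=B94: ✗
acct=B71: ✓ → 322
acct=B63: ✓ → 3737
acct=B45: ✓ → 3679
acct=B48: ✓ → 1582
acct=B93: ✓ → 573
txns_sum = 322 + 3737 + 3679 + 1582 + 573 = 9893
—
[uk_sum: country <> 'UK' and balance >= 32650]
acct=B81: ✓ → 3168
acct=B26: ✗
acct=B42: ✗
acct=B18: ✓ → 295
acct=B12: ✗
acct=B83: ✗
acct=B35: ✓ → 3537
acct=B94: ✗
acct=B71: ✗
acct=B63: ✗
acct=B45: ✗
acct=B48: ✓ → 1582
acct=B93: ✗
uk_sum = 3168 + 295 + 3537 + 1582 = 8582
—
[br_avg: country in ('BR', 'US', 'FR') or tier = 'vip']
acct=B81: ✓ → 3168
acct=B26: ✓ → 1380
acct=B42: ✗
acct=B18: ✗
acct=B12: ✓ → 1240
acct=B83: ✗
acct=B35: ✓ → 3537
acct=B94: ✗
acct=B71: ✓ → 322
acct=B63: ✓ → 3737
acct=B45: ✗
acct=B48: ✗
acct=B93: ✗
br_avg = (3168 + 1380 + 1240 + 3537 + 322 + 3737) / 6 = 2230.6666666667

txns_sum=9893, uk_sum=8582, br_avg=2230.6666666667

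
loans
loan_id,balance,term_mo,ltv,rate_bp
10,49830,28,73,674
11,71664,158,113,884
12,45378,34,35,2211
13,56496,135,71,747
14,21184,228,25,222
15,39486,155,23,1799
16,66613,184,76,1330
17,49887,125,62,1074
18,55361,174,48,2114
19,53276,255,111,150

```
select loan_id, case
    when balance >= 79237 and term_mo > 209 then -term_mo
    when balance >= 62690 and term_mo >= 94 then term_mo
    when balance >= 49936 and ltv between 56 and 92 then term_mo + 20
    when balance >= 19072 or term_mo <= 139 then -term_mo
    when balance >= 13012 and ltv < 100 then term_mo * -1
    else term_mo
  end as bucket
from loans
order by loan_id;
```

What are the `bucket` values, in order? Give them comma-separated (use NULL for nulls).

-28, 158, -34, 155, -228, -155, 184, -125, -174, -255

loan_id=10: balance >= 19072 or term_mo <= 139 → -28
loan_id=11: balance >= 62690 and term_mo >= 94 → 158
loan_id=12: balance >= 19072 or term_mo <= 139 → -34
loan_id=13: balance >= 49936 and ltv between 56 and 92 → 155
loan_id=14: balance >= 19072 or term_mo <= 139 → -228
loan_id=15: balance >= 19072 or term_mo <= 139 → -155
loan_id=16: balance >= 62690 and term_mo >= 94 → 184
loan_id=17: balance >= 19072 or term_mo <= 139 → -125
loan_id=18: balance >= 19072 or term_mo <= 139 → -174
loan_id=19: balance >= 19072 or term_mo <= 139 → -255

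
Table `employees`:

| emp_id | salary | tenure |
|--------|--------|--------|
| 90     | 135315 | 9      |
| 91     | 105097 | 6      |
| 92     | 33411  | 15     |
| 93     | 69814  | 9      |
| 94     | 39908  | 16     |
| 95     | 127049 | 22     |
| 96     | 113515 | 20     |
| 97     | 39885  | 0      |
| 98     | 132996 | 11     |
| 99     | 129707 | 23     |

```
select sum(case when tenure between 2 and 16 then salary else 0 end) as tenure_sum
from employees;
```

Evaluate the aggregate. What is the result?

emp_id=90: ✓ → 135315
emp_id=91: ✓ → 105097
emp_id=92: ✓ → 33411
emp_id=93: ✓ → 69814
emp_id=94: ✓ → 39908
emp_id=95: ✗
emp_id=96: ✗
emp_id=97: ✗
emp_id=98: ✓ → 132996
emp_id=99: ✗
tenure_sum = 135315 + 105097 + 33411 + 69814 + 39908 + 132996 = 516541

516541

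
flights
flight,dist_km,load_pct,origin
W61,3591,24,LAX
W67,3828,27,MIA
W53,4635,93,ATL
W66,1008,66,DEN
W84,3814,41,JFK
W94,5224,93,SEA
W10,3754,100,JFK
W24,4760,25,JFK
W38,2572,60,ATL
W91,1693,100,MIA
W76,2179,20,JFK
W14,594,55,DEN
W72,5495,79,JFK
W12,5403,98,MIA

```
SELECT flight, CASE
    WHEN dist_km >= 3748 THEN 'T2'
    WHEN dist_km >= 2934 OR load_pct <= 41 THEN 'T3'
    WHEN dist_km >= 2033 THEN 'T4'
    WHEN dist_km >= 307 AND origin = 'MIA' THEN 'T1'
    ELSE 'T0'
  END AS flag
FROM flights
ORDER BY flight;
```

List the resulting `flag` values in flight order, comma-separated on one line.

T2, T2, T0, T2, T4, T2, T3, T0, T2, T2, T3, T2, T1, T2

flight=W10: dist_km >= 3748 → T2
flight=W12: dist_km >= 3748 → T2
flight=W14: ELSE → T0
flight=W24: dist_km >= 3748 → T2
flight=W38: dist_km >= 2033 → T4
flight=W53: dist_km >= 3748 → T2
flight=W61: dist_km >= 2934 OR load_pct <= 41 → T3
flight=W66: ELSE → T0
flight=W67: dist_km >= 3748 → T2
flight=W72: dist_km >= 3748 → T2
flight=W76: dist_km >= 2934 OR load_pct <= 41 → T3
flight=W84: dist_km >= 3748 → T2
flight=W91: dist_km >= 307 AND origin = 'MIA' → T1
flight=W94: dist_km >= 3748 → T2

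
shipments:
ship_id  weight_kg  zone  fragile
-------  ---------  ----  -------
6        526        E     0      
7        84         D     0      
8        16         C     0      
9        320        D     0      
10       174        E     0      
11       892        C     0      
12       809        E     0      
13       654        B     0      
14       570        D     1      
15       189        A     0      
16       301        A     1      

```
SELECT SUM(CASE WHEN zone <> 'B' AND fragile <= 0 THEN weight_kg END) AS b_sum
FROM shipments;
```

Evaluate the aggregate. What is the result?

3010

ship_id=6: ✓ → 526
ship_id=7: ✓ → 84
ship_id=8: ✓ → 16
ship_id=9: ✓ → 320
ship_id=10: ✓ → 174
ship_id=11: ✓ → 892
ship_id=12: ✓ → 809
ship_id=13: ✗
ship_id=14: ✗
ship_id=15: ✓ → 189
ship_id=16: ✗
b_sum = 526 + 84 + 16 + 320 + 174 + 892 + 809 + 189 = 3010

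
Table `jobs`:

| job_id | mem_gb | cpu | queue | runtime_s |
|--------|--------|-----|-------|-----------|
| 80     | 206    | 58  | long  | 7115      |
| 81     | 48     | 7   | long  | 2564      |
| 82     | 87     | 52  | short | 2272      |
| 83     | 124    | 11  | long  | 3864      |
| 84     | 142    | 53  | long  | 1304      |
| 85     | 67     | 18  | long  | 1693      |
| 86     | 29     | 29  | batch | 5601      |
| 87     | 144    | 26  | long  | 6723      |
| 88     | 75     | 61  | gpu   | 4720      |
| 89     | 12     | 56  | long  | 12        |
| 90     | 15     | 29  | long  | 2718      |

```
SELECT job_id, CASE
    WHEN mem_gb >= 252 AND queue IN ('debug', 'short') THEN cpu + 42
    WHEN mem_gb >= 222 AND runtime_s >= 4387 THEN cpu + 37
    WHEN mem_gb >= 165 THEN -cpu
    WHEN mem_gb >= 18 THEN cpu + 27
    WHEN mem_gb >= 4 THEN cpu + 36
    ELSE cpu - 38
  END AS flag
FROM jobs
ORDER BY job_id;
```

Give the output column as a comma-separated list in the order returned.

job_id=80: mem_gb >= 165 → -58
job_id=81: mem_gb >= 18 → 34
job_id=82: mem_gb >= 18 → 79
job_id=83: mem_gb >= 18 → 38
job_id=84: mem_gb >= 18 → 80
job_id=85: mem_gb >= 18 → 45
job_id=86: mem_gb >= 18 → 56
job_id=87: mem_gb >= 18 → 53
job_id=88: mem_gb >= 18 → 88
job_id=89: mem_gb >= 4 → 92
job_id=90: mem_gb >= 4 → 65

-58, 34, 79, 38, 80, 45, 56, 53, 88, 92, 65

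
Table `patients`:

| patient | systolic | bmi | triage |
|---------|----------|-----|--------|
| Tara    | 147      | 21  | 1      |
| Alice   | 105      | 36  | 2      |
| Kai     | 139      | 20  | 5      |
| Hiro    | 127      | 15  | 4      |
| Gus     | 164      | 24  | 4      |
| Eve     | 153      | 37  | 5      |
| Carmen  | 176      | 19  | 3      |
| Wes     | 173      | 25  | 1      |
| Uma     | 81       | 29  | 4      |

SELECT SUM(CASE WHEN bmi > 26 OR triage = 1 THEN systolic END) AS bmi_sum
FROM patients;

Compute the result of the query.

659

patient=Tara: ✓ → 147
patient=Alice: ✓ → 105
patient=Kai: ✗
patient=Hiro: ✗
patient=Gus: ✗
patient=Eve: ✓ → 153
patient=Carmen: ✗
patient=Wes: ✓ → 173
patient=Uma: ✓ → 81
bmi_sum = 147 + 105 + 153 + 173 + 81 = 659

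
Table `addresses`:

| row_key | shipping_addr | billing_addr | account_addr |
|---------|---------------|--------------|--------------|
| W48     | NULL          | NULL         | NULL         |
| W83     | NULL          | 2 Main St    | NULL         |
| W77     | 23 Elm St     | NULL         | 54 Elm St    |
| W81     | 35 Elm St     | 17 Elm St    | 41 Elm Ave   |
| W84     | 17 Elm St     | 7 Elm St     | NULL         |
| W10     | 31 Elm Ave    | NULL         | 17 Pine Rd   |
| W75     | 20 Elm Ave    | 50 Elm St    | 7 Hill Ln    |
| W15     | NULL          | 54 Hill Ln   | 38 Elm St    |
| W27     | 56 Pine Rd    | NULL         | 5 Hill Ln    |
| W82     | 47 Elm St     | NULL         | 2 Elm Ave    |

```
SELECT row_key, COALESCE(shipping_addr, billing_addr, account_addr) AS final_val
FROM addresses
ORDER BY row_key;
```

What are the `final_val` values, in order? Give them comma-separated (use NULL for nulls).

31 Elm Ave, 54 Hill Ln, 56 Pine Rd, NULL, 20 Elm Ave, 23 Elm St, 35 Elm St, 47 Elm St, 2 Main St, 17 Elm St

row_key=W10: shipping_addr=31 Elm Ave → 31 Elm Ave
row_key=W15: shipping_addr=NULL, billing_addr=54 Hill Ln → 54 Hill Ln
row_key=W27: shipping_addr=56 Pine Rd → 56 Pine Rd
row_key=W48: shipping_addr=NULL, billing_addr=NULL, account_addr=NULL (all NULL) → NULL
row_key=W75: shipping_addr=20 Elm Ave → 20 Elm Ave
row_key=W77: shipping_addr=23 Elm St → 23 Elm St
row_key=W81: shipping_addr=35 Elm St → 35 Elm St
row_key=W82: shipping_addr=47 Elm St → 47 Elm St
row_key=W83: shipping_addr=NULL, billing_addr=2 Main St → 2 Main St
row_key=W84: shipping_addr=17 Elm St → 17 Elm St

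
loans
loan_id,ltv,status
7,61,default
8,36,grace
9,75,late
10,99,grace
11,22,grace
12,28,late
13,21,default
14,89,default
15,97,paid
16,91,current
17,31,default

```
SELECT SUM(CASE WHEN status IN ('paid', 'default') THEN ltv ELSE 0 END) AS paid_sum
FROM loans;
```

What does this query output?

loan_id=7: ✓ → 61
loan_id=8: ✗
loan_id=9: ✗
loan_id=10: ✗
loan_id=11: ✗
loan_id=12: ✗
loan_id=13: ✓ → 21
loan_id=14: ✓ → 89
loan_id=15: ✓ → 97
loan_id=16: ✗
loan_id=17: ✓ → 31
paid_sum = 61 + 21 + 89 + 97 + 31 = 299

299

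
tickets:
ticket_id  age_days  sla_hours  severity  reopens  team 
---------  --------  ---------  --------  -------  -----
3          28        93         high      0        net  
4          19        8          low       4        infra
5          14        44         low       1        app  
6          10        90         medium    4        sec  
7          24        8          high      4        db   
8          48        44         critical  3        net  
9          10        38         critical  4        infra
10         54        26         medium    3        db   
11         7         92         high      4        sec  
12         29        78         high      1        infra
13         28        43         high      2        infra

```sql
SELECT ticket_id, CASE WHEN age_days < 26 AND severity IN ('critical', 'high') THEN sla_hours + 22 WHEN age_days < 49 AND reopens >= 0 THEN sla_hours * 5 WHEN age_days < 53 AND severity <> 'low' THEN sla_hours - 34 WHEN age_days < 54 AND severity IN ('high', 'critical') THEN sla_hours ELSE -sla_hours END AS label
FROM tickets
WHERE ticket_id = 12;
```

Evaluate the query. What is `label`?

390

ticket_id = 12: age_days=29, sla_hours=78, severity=high, reopens=1, team=infra.
age_days < 26 AND severity IN ('critical', 'high') → false
age_days < 49 AND reopens >= 0 → true → 390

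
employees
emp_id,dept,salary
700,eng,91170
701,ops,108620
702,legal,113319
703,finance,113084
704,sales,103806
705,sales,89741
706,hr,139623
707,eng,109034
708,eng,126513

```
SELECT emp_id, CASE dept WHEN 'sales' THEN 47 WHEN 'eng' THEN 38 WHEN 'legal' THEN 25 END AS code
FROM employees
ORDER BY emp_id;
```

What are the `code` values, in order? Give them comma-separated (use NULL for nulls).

38, NULL, 25, NULL, 47, 47, NULL, 38, 38

emp_id=700: dept='eng' → 38
emp_id=701: (no match → NULL) → NULL
emp_id=702: dept='legal' → 25
emp_id=703: (no match → NULL) → NULL
emp_id=704: dept='sales' → 47
emp_id=705: dept='sales' → 47
emp_id=706: (no match → NULL) → NULL
emp_id=707: dept='eng' → 38
emp_id=708: dept='eng' → 38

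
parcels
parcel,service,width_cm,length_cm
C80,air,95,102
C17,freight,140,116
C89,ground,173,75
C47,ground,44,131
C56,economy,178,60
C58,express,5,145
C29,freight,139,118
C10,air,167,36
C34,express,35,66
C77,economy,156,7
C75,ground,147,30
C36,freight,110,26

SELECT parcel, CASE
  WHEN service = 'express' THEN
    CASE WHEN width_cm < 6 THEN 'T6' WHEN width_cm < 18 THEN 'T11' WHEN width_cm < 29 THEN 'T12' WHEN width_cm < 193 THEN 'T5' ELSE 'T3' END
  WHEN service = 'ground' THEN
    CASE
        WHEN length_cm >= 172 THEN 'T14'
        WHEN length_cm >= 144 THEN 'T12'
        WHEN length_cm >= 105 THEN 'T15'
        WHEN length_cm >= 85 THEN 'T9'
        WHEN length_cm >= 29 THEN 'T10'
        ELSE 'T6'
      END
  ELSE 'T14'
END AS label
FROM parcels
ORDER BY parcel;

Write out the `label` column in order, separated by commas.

T14, T14, T14, T5, T14, T15, T14, T6, T10, T14, T14, T10

parcel=C10: service='air' → outer ELSE → T14
parcel=C17: service='freight' → outer ELSE → T14
parcel=C29: service='freight' → outer ELSE → T14
parcel=C34: service='express' → inner[width_cm < 193] → T5
parcel=C36: service='freight' → outer ELSE → T14
parcel=C47: service='ground' → inner[length_cm >= 105] → T15
parcel=C56: service='economy' → outer ELSE → T14
parcel=C58: service='express' → inner[width_cm < 6] → T6
parcel=C75: service='ground' → inner[length_cm >= 29] → T10
parcel=C77: service='economy' → outer ELSE → T14
parcel=C80: service='air' → outer ELSE → T14
parcel=C89: service='ground' → inner[length_cm >= 29] → T10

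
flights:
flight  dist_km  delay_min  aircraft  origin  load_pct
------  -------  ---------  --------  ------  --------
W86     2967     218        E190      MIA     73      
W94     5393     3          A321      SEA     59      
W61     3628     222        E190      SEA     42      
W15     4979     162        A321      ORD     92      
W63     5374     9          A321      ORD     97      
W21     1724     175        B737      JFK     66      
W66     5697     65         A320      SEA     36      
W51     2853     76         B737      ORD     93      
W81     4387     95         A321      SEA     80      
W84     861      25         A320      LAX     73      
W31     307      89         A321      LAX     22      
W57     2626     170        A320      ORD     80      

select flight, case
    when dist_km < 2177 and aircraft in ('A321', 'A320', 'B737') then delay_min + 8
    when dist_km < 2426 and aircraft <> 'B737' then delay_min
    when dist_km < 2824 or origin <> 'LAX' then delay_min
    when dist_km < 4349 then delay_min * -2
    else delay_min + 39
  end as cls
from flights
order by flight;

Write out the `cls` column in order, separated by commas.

flight=W15: dist_km < 2824 or origin <> 'LAX' → 162
flight=W21: dist_km < 2177 and aircraft in ('A321', 'A320', 'B737') → 183
flight=W31: dist_km < 2177 and aircraft in ('A321', 'A320', 'B737') → 97
flight=W51: dist_km < 2824 or origin <> 'LAX' → 76
flight=W57: dist_km < 2824 or origin <> 'LAX' → 170
flight=W61: dist_km < 2824 or origin <> 'LAX' → 222
flight=W63: dist_km < 2824 or origin <> 'LAX' → 9
flight=W66: dist_km < 2824 or origin <> 'LAX' → 65
flight=W81: dist_km < 2824 or origin <> 'LAX' → 95
flight=W84: dist_km < 2177 and aircraft in ('A321', 'A320', 'B737') → 33
flight=W86: dist_km < 2824 or origin <> 'LAX' → 218
flight=W94: dist_km < 2824 or origin <> 'LAX' → 3

162, 183, 97, 76, 170, 222, 9, 65, 95, 33, 218, 3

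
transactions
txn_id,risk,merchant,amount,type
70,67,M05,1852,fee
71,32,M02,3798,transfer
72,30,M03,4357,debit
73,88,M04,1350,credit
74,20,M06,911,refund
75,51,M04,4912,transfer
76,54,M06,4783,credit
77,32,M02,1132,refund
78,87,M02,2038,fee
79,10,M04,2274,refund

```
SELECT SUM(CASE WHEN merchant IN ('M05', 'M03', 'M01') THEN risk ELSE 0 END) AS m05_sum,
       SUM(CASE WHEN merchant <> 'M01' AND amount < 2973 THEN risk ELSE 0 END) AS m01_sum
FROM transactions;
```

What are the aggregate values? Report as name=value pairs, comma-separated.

[m05_sum: merchant IN ('M05', 'M03', 'M01')]
txn_id=70: ✓ → 67
txn_id=71: ✗
txn_id=72: ✓ → 30
txn_id=73: ✗
txn_id=74: ✗
txn_id=75: ✗
txn_id=76: ✗
txn_id=77: ✗
txn_id=78: ✗
txn_id=79: ✗
m05_sum = 67 + 30 = 97
—
[m01_sum: merchant <> 'M01' AND amount < 2973]
txn_id=70: ✓ → 67
txn_id=71: ✗
txn_id=72: ✗
txn_id=73: ✓ → 88
txn_id=74: ✓ → 20
txn_id=75: ✗
txn_id=76: ✗
txn_id=77: ✓ → 32
txn_id=78: ✓ → 87
txn_id=79: ✓ → 10
m01_sum = 67 + 88 + 20 + 32 + 87 + 10 = 304

m05_sum=97, m01_sum=304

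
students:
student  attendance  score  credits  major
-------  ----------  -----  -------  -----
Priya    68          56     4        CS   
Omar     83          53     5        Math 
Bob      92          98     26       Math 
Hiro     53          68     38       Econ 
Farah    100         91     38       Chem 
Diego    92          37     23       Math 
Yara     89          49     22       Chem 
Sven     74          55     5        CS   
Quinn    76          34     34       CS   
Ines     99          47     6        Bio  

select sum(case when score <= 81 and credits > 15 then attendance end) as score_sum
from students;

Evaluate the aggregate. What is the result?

310

student=Priya: ✗
student=Omar: ✗
student=Bob: ✗
student=Hiro: ✓ → 53
student=Farah: ✗
student=Diego: ✓ → 92
student=Yara: ✓ → 89
student=Sven: ✗
student=Quinn: ✓ → 76
student=Ines: ✗
score_sum = 53 + 92 + 89 + 76 = 310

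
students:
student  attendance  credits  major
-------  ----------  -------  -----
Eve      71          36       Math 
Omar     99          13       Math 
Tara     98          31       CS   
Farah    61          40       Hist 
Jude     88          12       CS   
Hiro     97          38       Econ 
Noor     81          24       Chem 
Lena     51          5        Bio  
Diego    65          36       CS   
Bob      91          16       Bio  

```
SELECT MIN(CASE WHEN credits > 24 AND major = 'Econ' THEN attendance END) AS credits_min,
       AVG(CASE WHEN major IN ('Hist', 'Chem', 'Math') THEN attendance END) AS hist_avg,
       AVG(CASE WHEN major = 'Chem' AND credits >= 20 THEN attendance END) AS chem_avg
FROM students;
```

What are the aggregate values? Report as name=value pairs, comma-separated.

credits_min=97, hist_avg=78, chem_avg=81

[credits_min: credits > 24 AND major = 'Econ']
student=Eve: ✗
student=Omar: ✗
student=Tara: ✗
student=Farah: ✗
student=Jude: ✗
student=Hiro: ✓ → 97
student=Noor: ✗
student=Lena: ✗
student=Diego: ✗
student=Bob: ✗
credits_min = MIN(97) = 97
—
[hist_avg: major IN ('Hist', 'Chem', 'Math')]
student=Eve: ✓ → 71
student=Omar: ✓ → 99
student=Tara: ✗
student=Farah: ✓ → 61
student=Jude: ✗
student=Hiro: ✗
student=Noor: ✓ → 81
student=Lena: ✗
student=Diego: ✗
student=Bob: ✗
hist_avg = (71 + 99 + 61 + 81) / 4 = 78
—
[chem_avg: major = 'Chem' AND credits >= 20]
student=Eve: ✗
student=Omar: ✗
student=Tara: ✗
student=Farah: ✗
student=Jude: ✗
student=Hiro: ✗
student=Noor: ✓ → 81
student=Lena: ✗
student=Diego: ✗
student=Bob: ✗
chem_avg = 81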